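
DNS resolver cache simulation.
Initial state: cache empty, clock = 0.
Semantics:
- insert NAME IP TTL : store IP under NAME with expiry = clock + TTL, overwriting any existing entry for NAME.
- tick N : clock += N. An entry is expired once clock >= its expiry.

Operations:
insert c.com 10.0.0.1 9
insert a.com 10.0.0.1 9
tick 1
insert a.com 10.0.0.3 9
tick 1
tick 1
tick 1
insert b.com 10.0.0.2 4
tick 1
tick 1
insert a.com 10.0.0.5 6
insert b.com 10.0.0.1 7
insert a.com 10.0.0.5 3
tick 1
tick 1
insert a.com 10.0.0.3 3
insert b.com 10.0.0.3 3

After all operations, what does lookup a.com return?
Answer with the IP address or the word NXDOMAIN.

Op 1: insert c.com -> 10.0.0.1 (expiry=0+9=9). clock=0
Op 2: insert a.com -> 10.0.0.1 (expiry=0+9=9). clock=0
Op 3: tick 1 -> clock=1.
Op 4: insert a.com -> 10.0.0.3 (expiry=1+9=10). clock=1
Op 5: tick 1 -> clock=2.
Op 6: tick 1 -> clock=3.
Op 7: tick 1 -> clock=4.
Op 8: insert b.com -> 10.0.0.2 (expiry=4+4=8). clock=4
Op 9: tick 1 -> clock=5.
Op 10: tick 1 -> clock=6.
Op 11: insert a.com -> 10.0.0.5 (expiry=6+6=12). clock=6
Op 12: insert b.com -> 10.0.0.1 (expiry=6+7=13). clock=6
Op 13: insert a.com -> 10.0.0.5 (expiry=6+3=9). clock=6
Op 14: tick 1 -> clock=7.
Op 15: tick 1 -> clock=8.
Op 16: insert a.com -> 10.0.0.3 (expiry=8+3=11). clock=8
Op 17: insert b.com -> 10.0.0.3 (expiry=8+3=11). clock=8
lookup a.com: present, ip=10.0.0.3 expiry=11 > clock=8

Answer: 10.0.0.3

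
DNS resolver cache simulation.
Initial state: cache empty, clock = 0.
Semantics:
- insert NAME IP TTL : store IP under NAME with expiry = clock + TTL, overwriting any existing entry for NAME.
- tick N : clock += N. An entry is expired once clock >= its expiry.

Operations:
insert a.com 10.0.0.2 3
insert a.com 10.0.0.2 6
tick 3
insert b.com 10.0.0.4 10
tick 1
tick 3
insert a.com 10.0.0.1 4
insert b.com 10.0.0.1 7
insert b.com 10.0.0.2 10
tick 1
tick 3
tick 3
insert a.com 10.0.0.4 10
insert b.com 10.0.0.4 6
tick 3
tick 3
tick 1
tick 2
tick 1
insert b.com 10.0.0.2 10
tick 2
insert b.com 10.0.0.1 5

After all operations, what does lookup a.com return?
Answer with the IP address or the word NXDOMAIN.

Op 1: insert a.com -> 10.0.0.2 (expiry=0+3=3). clock=0
Op 2: insert a.com -> 10.0.0.2 (expiry=0+6=6). clock=0
Op 3: tick 3 -> clock=3.
Op 4: insert b.com -> 10.0.0.4 (expiry=3+10=13). clock=3
Op 5: tick 1 -> clock=4.
Op 6: tick 3 -> clock=7. purged={a.com}
Op 7: insert a.com -> 10.0.0.1 (expiry=7+4=11). clock=7
Op 8: insert b.com -> 10.0.0.1 (expiry=7+7=14). clock=7
Op 9: insert b.com -> 10.0.0.2 (expiry=7+10=17). clock=7
Op 10: tick 1 -> clock=8.
Op 11: tick 3 -> clock=11. purged={a.com}
Op 12: tick 3 -> clock=14.
Op 13: insert a.com -> 10.0.0.4 (expiry=14+10=24). clock=14
Op 14: insert b.com -> 10.0.0.4 (expiry=14+6=20). clock=14
Op 15: tick 3 -> clock=17.
Op 16: tick 3 -> clock=20. purged={b.com}
Op 17: tick 1 -> clock=21.
Op 18: tick 2 -> clock=23.
Op 19: tick 1 -> clock=24. purged={a.com}
Op 20: insert b.com -> 10.0.0.2 (expiry=24+10=34). clock=24
Op 21: tick 2 -> clock=26.
Op 22: insert b.com -> 10.0.0.1 (expiry=26+5=31). clock=26
lookup a.com: not in cache (expired or never inserted)

Answer: NXDOMAIN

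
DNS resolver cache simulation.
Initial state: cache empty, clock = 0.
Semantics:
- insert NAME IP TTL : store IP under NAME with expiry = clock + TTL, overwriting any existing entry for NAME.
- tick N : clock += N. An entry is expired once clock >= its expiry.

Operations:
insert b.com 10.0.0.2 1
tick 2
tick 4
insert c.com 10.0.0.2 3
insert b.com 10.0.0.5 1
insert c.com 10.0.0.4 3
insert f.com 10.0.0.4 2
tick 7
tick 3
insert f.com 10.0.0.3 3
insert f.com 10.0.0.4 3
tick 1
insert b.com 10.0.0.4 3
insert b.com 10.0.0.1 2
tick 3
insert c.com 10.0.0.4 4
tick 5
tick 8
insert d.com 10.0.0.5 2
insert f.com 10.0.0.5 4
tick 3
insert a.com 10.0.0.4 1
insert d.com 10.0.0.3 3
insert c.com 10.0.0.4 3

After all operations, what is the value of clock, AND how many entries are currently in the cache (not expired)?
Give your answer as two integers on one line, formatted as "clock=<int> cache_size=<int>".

Op 1: insert b.com -> 10.0.0.2 (expiry=0+1=1). clock=0
Op 2: tick 2 -> clock=2. purged={b.com}
Op 3: tick 4 -> clock=6.
Op 4: insert c.com -> 10.0.0.2 (expiry=6+3=9). clock=6
Op 5: insert b.com -> 10.0.0.5 (expiry=6+1=7). clock=6
Op 6: insert c.com -> 10.0.0.4 (expiry=6+3=9). clock=6
Op 7: insert f.com -> 10.0.0.4 (expiry=6+2=8). clock=6
Op 8: tick 7 -> clock=13. purged={b.com,c.com,f.com}
Op 9: tick 3 -> clock=16.
Op 10: insert f.com -> 10.0.0.3 (expiry=16+3=19). clock=16
Op 11: insert f.com -> 10.0.0.4 (expiry=16+3=19). clock=16
Op 12: tick 1 -> clock=17.
Op 13: insert b.com -> 10.0.0.4 (expiry=17+3=20). clock=17
Op 14: insert b.com -> 10.0.0.1 (expiry=17+2=19). clock=17
Op 15: tick 3 -> clock=20. purged={b.com,f.com}
Op 16: insert c.com -> 10.0.0.4 (expiry=20+4=24). clock=20
Op 17: tick 5 -> clock=25. purged={c.com}
Op 18: tick 8 -> clock=33.
Op 19: insert d.com -> 10.0.0.5 (expiry=33+2=35). clock=33
Op 20: insert f.com -> 10.0.0.5 (expiry=33+4=37). clock=33
Op 21: tick 3 -> clock=36. purged={d.com}
Op 22: insert a.com -> 10.0.0.4 (expiry=36+1=37). clock=36
Op 23: insert d.com -> 10.0.0.3 (expiry=36+3=39). clock=36
Op 24: insert c.com -> 10.0.0.4 (expiry=36+3=39). clock=36
Final clock = 36
Final cache (unexpired): {a.com,c.com,d.com,f.com} -> size=4

Answer: clock=36 cache_size=4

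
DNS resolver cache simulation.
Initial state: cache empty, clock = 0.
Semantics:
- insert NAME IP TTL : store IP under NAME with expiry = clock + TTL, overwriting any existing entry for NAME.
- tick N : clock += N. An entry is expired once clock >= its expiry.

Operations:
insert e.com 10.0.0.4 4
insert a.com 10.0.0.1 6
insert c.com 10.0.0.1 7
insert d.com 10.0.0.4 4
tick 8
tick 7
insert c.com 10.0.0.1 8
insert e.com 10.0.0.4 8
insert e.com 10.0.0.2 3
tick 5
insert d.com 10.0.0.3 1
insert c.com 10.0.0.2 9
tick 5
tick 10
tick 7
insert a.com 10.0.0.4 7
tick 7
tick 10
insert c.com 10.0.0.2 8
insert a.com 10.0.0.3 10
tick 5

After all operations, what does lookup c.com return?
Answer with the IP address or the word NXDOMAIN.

Answer: 10.0.0.2

Derivation:
Op 1: insert e.com -> 10.0.0.4 (expiry=0+4=4). clock=0
Op 2: insert a.com -> 10.0.0.1 (expiry=0+6=6). clock=0
Op 3: insert c.com -> 10.0.0.1 (expiry=0+7=7). clock=0
Op 4: insert d.com -> 10.0.0.4 (expiry=0+4=4). clock=0
Op 5: tick 8 -> clock=8. purged={a.com,c.com,d.com,e.com}
Op 6: tick 7 -> clock=15.
Op 7: insert c.com -> 10.0.0.1 (expiry=15+8=23). clock=15
Op 8: insert e.com -> 10.0.0.4 (expiry=15+8=23). clock=15
Op 9: insert e.com -> 10.0.0.2 (expiry=15+3=18). clock=15
Op 10: tick 5 -> clock=20. purged={e.com}
Op 11: insert d.com -> 10.0.0.3 (expiry=20+1=21). clock=20
Op 12: insert c.com -> 10.0.0.2 (expiry=20+9=29). clock=20
Op 13: tick 5 -> clock=25. purged={d.com}
Op 14: tick 10 -> clock=35. purged={c.com}
Op 15: tick 7 -> clock=42.
Op 16: insert a.com -> 10.0.0.4 (expiry=42+7=49). clock=42
Op 17: tick 7 -> clock=49. purged={a.com}
Op 18: tick 10 -> clock=59.
Op 19: insert c.com -> 10.0.0.2 (expiry=59+8=67). clock=59
Op 20: insert a.com -> 10.0.0.3 (expiry=59+10=69). clock=59
Op 21: tick 5 -> clock=64.
lookup c.com: present, ip=10.0.0.2 expiry=67 > clock=64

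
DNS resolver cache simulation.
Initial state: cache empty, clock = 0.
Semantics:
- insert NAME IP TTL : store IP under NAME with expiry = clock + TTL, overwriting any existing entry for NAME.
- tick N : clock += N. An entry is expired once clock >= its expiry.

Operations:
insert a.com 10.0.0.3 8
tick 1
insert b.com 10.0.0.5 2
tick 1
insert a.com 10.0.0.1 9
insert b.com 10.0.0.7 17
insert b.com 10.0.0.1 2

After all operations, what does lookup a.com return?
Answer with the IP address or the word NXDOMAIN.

Op 1: insert a.com -> 10.0.0.3 (expiry=0+8=8). clock=0
Op 2: tick 1 -> clock=1.
Op 3: insert b.com -> 10.0.0.5 (expiry=1+2=3). clock=1
Op 4: tick 1 -> clock=2.
Op 5: insert a.com -> 10.0.0.1 (expiry=2+9=11). clock=2
Op 6: insert b.com -> 10.0.0.7 (expiry=2+17=19). clock=2
Op 7: insert b.com -> 10.0.0.1 (expiry=2+2=4). clock=2
lookup a.com: present, ip=10.0.0.1 expiry=11 > clock=2

Answer: 10.0.0.1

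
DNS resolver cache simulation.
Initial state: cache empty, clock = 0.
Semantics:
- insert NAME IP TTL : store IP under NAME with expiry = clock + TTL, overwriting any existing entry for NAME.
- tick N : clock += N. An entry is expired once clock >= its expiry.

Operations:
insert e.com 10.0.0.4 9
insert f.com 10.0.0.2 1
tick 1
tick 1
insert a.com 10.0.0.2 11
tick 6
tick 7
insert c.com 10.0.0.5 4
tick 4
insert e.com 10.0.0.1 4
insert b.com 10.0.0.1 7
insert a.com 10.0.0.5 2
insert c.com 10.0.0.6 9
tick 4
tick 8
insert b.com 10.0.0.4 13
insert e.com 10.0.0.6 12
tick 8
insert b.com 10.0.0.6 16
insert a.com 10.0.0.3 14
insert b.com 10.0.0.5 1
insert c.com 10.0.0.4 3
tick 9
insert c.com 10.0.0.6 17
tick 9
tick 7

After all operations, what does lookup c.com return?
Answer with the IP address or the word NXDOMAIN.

Op 1: insert e.com -> 10.0.0.4 (expiry=0+9=9). clock=0
Op 2: insert f.com -> 10.0.0.2 (expiry=0+1=1). clock=0
Op 3: tick 1 -> clock=1. purged={f.com}
Op 4: tick 1 -> clock=2.
Op 5: insert a.com -> 10.0.0.2 (expiry=2+11=13). clock=2
Op 6: tick 6 -> clock=8.
Op 7: tick 7 -> clock=15. purged={a.com,e.com}
Op 8: insert c.com -> 10.0.0.5 (expiry=15+4=19). clock=15
Op 9: tick 4 -> clock=19. purged={c.com}
Op 10: insert e.com -> 10.0.0.1 (expiry=19+4=23). clock=19
Op 11: insert b.com -> 10.0.0.1 (expiry=19+7=26). clock=19
Op 12: insert a.com -> 10.0.0.5 (expiry=19+2=21). clock=19
Op 13: insert c.com -> 10.0.0.6 (expiry=19+9=28). clock=19
Op 14: tick 4 -> clock=23. purged={a.com,e.com}
Op 15: tick 8 -> clock=31. purged={b.com,c.com}
Op 16: insert b.com -> 10.0.0.4 (expiry=31+13=44). clock=31
Op 17: insert e.com -> 10.0.0.6 (expiry=31+12=43). clock=31
Op 18: tick 8 -> clock=39.
Op 19: insert b.com -> 10.0.0.6 (expiry=39+16=55). clock=39
Op 20: insert a.com -> 10.0.0.3 (expiry=39+14=53). clock=39
Op 21: insert b.com -> 10.0.0.5 (expiry=39+1=40). clock=39
Op 22: insert c.com -> 10.0.0.4 (expiry=39+3=42). clock=39
Op 23: tick 9 -> clock=48. purged={b.com,c.com,e.com}
Op 24: insert c.com -> 10.0.0.6 (expiry=48+17=65). clock=48
Op 25: tick 9 -> clock=57. purged={a.com}
Op 26: tick 7 -> clock=64.
lookup c.com: present, ip=10.0.0.6 expiry=65 > clock=64

Answer: 10.0.0.6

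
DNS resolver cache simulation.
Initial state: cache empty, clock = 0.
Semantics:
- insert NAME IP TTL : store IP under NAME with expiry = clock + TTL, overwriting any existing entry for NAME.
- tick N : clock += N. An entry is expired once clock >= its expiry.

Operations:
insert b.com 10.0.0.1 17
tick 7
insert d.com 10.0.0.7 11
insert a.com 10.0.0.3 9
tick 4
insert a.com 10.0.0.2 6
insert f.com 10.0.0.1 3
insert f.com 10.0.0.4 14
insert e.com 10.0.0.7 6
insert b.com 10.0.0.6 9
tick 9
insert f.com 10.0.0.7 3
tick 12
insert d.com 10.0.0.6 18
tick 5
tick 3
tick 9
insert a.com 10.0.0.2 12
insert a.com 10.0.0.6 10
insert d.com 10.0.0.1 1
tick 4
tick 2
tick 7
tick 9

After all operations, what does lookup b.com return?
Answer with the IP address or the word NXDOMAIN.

Answer: NXDOMAIN

Derivation:
Op 1: insert b.com -> 10.0.0.1 (expiry=0+17=17). clock=0
Op 2: tick 7 -> clock=7.
Op 3: insert d.com -> 10.0.0.7 (expiry=7+11=18). clock=7
Op 4: insert a.com -> 10.0.0.3 (expiry=7+9=16). clock=7
Op 5: tick 4 -> clock=11.
Op 6: insert a.com -> 10.0.0.2 (expiry=11+6=17). clock=11
Op 7: insert f.com -> 10.0.0.1 (expiry=11+3=14). clock=11
Op 8: insert f.com -> 10.0.0.4 (expiry=11+14=25). clock=11
Op 9: insert e.com -> 10.0.0.7 (expiry=11+6=17). clock=11
Op 10: insert b.com -> 10.0.0.6 (expiry=11+9=20). clock=11
Op 11: tick 9 -> clock=20. purged={a.com,b.com,d.com,e.com}
Op 12: insert f.com -> 10.0.0.7 (expiry=20+3=23). clock=20
Op 13: tick 12 -> clock=32. purged={f.com}
Op 14: insert d.com -> 10.0.0.6 (expiry=32+18=50). clock=32
Op 15: tick 5 -> clock=37.
Op 16: tick 3 -> clock=40.
Op 17: tick 9 -> clock=49.
Op 18: insert a.com -> 10.0.0.2 (expiry=49+12=61). clock=49
Op 19: insert a.com -> 10.0.0.6 (expiry=49+10=59). clock=49
Op 20: insert d.com -> 10.0.0.1 (expiry=49+1=50). clock=49
Op 21: tick 4 -> clock=53. purged={d.com}
Op 22: tick 2 -> clock=55.
Op 23: tick 7 -> clock=62. purged={a.com}
Op 24: tick 9 -> clock=71.
lookup b.com: not in cache (expired or never inserted)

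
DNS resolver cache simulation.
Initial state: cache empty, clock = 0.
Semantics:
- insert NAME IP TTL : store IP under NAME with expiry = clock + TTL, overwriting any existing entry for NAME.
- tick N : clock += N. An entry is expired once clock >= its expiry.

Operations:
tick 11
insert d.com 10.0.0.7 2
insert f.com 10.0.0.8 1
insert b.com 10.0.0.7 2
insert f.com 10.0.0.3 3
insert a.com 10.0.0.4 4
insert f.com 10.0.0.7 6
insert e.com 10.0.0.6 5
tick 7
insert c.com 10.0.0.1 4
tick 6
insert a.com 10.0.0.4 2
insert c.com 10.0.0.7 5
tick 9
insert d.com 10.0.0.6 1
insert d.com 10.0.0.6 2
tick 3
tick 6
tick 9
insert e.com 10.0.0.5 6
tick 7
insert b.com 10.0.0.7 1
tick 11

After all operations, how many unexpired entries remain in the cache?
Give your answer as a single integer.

Answer: 0

Derivation:
Op 1: tick 11 -> clock=11.
Op 2: insert d.com -> 10.0.0.7 (expiry=11+2=13). clock=11
Op 3: insert f.com -> 10.0.0.8 (expiry=11+1=12). clock=11
Op 4: insert b.com -> 10.0.0.7 (expiry=11+2=13). clock=11
Op 5: insert f.com -> 10.0.0.3 (expiry=11+3=14). clock=11
Op 6: insert a.com -> 10.0.0.4 (expiry=11+4=15). clock=11
Op 7: insert f.com -> 10.0.0.7 (expiry=11+6=17). clock=11
Op 8: insert e.com -> 10.0.0.6 (expiry=11+5=16). clock=11
Op 9: tick 7 -> clock=18. purged={a.com,b.com,d.com,e.com,f.com}
Op 10: insert c.com -> 10.0.0.1 (expiry=18+4=22). clock=18
Op 11: tick 6 -> clock=24. purged={c.com}
Op 12: insert a.com -> 10.0.0.4 (expiry=24+2=26). clock=24
Op 13: insert c.com -> 10.0.0.7 (expiry=24+5=29). clock=24
Op 14: tick 9 -> clock=33. purged={a.com,c.com}
Op 15: insert d.com -> 10.0.0.6 (expiry=33+1=34). clock=33
Op 16: insert d.com -> 10.0.0.6 (expiry=33+2=35). clock=33
Op 17: tick 3 -> clock=36. purged={d.com}
Op 18: tick 6 -> clock=42.
Op 19: tick 9 -> clock=51.
Op 20: insert e.com -> 10.0.0.5 (expiry=51+6=57). clock=51
Op 21: tick 7 -> clock=58. purged={e.com}
Op 22: insert b.com -> 10.0.0.7 (expiry=58+1=59). clock=58
Op 23: tick 11 -> clock=69. purged={b.com}
Final cache (unexpired): {} -> size=0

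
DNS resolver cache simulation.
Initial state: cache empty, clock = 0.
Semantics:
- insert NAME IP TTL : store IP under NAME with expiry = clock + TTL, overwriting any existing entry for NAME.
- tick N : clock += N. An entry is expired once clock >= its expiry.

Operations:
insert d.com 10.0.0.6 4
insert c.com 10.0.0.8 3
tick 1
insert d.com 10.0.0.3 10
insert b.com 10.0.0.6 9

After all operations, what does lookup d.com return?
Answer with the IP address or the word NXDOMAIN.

Answer: 10.0.0.3

Derivation:
Op 1: insert d.com -> 10.0.0.6 (expiry=0+4=4). clock=0
Op 2: insert c.com -> 10.0.0.8 (expiry=0+3=3). clock=0
Op 3: tick 1 -> clock=1.
Op 4: insert d.com -> 10.0.0.3 (expiry=1+10=11). clock=1
Op 5: insert b.com -> 10.0.0.6 (expiry=1+9=10). clock=1
lookup d.com: present, ip=10.0.0.3 expiry=11 > clock=1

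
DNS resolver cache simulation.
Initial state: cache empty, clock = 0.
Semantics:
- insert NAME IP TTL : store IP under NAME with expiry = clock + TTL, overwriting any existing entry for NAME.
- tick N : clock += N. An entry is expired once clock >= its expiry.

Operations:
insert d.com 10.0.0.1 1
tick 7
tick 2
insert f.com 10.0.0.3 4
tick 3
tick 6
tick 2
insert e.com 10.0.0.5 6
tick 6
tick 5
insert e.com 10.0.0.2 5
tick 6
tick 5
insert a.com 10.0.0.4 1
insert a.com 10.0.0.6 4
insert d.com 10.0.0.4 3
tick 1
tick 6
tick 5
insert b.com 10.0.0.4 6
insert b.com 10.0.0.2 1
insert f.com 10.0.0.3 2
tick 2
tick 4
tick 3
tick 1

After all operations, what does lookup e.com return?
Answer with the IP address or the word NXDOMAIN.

Answer: NXDOMAIN

Derivation:
Op 1: insert d.com -> 10.0.0.1 (expiry=0+1=1). clock=0
Op 2: tick 7 -> clock=7. purged={d.com}
Op 3: tick 2 -> clock=9.
Op 4: insert f.com -> 10.0.0.3 (expiry=9+4=13). clock=9
Op 5: tick 3 -> clock=12.
Op 6: tick 6 -> clock=18. purged={f.com}
Op 7: tick 2 -> clock=20.
Op 8: insert e.com -> 10.0.0.5 (expiry=20+6=26). clock=20
Op 9: tick 6 -> clock=26. purged={e.com}
Op 10: tick 5 -> clock=31.
Op 11: insert e.com -> 10.0.0.2 (expiry=31+5=36). clock=31
Op 12: tick 6 -> clock=37. purged={e.com}
Op 13: tick 5 -> clock=42.
Op 14: insert a.com -> 10.0.0.4 (expiry=42+1=43). clock=42
Op 15: insert a.com -> 10.0.0.6 (expiry=42+4=46). clock=42
Op 16: insert d.com -> 10.0.0.4 (expiry=42+3=45). clock=42
Op 17: tick 1 -> clock=43.
Op 18: tick 6 -> clock=49. purged={a.com,d.com}
Op 19: tick 5 -> clock=54.
Op 20: insert b.com -> 10.0.0.4 (expiry=54+6=60). clock=54
Op 21: insert b.com -> 10.0.0.2 (expiry=54+1=55). clock=54
Op 22: insert f.com -> 10.0.0.3 (expiry=54+2=56). clock=54
Op 23: tick 2 -> clock=56. purged={b.com,f.com}
Op 24: tick 4 -> clock=60.
Op 25: tick 3 -> clock=63.
Op 26: tick 1 -> clock=64.
lookup e.com: not in cache (expired or never inserted)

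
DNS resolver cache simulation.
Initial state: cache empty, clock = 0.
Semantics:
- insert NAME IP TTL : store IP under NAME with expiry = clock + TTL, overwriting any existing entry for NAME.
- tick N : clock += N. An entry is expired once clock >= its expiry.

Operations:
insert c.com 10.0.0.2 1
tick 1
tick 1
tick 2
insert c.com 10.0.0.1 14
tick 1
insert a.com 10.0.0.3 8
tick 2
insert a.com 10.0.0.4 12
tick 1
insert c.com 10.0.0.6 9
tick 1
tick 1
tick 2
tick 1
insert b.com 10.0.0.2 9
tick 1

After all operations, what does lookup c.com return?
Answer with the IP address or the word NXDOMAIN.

Op 1: insert c.com -> 10.0.0.2 (expiry=0+1=1). clock=0
Op 2: tick 1 -> clock=1. purged={c.com}
Op 3: tick 1 -> clock=2.
Op 4: tick 2 -> clock=4.
Op 5: insert c.com -> 10.0.0.1 (expiry=4+14=18). clock=4
Op 6: tick 1 -> clock=5.
Op 7: insert a.com -> 10.0.0.3 (expiry=5+8=13). clock=5
Op 8: tick 2 -> clock=7.
Op 9: insert a.com -> 10.0.0.4 (expiry=7+12=19). clock=7
Op 10: tick 1 -> clock=8.
Op 11: insert c.com -> 10.0.0.6 (expiry=8+9=17). clock=8
Op 12: tick 1 -> clock=9.
Op 13: tick 1 -> clock=10.
Op 14: tick 2 -> clock=12.
Op 15: tick 1 -> clock=13.
Op 16: insert b.com -> 10.0.0.2 (expiry=13+9=22). clock=13
Op 17: tick 1 -> clock=14.
lookup c.com: present, ip=10.0.0.6 expiry=17 > clock=14

Answer: 10.0.0.6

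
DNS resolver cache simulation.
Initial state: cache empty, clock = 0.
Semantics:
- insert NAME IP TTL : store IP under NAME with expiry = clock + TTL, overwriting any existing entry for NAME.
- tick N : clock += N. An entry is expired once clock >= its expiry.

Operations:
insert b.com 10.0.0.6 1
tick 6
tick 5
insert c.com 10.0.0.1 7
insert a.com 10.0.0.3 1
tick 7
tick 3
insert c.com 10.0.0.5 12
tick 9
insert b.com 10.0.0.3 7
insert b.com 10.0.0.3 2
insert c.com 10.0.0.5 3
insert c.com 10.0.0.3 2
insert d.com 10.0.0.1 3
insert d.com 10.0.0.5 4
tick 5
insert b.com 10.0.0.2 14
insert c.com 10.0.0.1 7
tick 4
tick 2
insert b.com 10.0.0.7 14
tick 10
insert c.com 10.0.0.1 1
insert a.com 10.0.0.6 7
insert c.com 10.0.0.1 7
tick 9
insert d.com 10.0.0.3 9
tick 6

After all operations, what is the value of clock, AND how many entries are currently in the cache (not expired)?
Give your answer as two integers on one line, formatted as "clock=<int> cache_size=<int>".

Answer: clock=66 cache_size=1

Derivation:
Op 1: insert b.com -> 10.0.0.6 (expiry=0+1=1). clock=0
Op 2: tick 6 -> clock=6. purged={b.com}
Op 3: tick 5 -> clock=11.
Op 4: insert c.com -> 10.0.0.1 (expiry=11+7=18). clock=11
Op 5: insert a.com -> 10.0.0.3 (expiry=11+1=12). clock=11
Op 6: tick 7 -> clock=18. purged={a.com,c.com}
Op 7: tick 3 -> clock=21.
Op 8: insert c.com -> 10.0.0.5 (expiry=21+12=33). clock=21
Op 9: tick 9 -> clock=30.
Op 10: insert b.com -> 10.0.0.3 (expiry=30+7=37). clock=30
Op 11: insert b.com -> 10.0.0.3 (expiry=30+2=32). clock=30
Op 12: insert c.com -> 10.0.0.5 (expiry=30+3=33). clock=30
Op 13: insert c.com -> 10.0.0.3 (expiry=30+2=32). clock=30
Op 14: insert d.com -> 10.0.0.1 (expiry=30+3=33). clock=30
Op 15: insert d.com -> 10.0.0.5 (expiry=30+4=34). clock=30
Op 16: tick 5 -> clock=35. purged={b.com,c.com,d.com}
Op 17: insert b.com -> 10.0.0.2 (expiry=35+14=49). clock=35
Op 18: insert c.com -> 10.0.0.1 (expiry=35+7=42). clock=35
Op 19: tick 4 -> clock=39.
Op 20: tick 2 -> clock=41.
Op 21: insert b.com -> 10.0.0.7 (expiry=41+14=55). clock=41
Op 22: tick 10 -> clock=51. purged={c.com}
Op 23: insert c.com -> 10.0.0.1 (expiry=51+1=52). clock=51
Op 24: insert a.com -> 10.0.0.6 (expiry=51+7=58). clock=51
Op 25: insert c.com -> 10.0.0.1 (expiry=51+7=58). clock=51
Op 26: tick 9 -> clock=60. purged={a.com,b.com,c.com}
Op 27: insert d.com -> 10.0.0.3 (expiry=60+9=69). clock=60
Op 28: tick 6 -> clock=66.
Final clock = 66
Final cache (unexpired): {d.com} -> size=1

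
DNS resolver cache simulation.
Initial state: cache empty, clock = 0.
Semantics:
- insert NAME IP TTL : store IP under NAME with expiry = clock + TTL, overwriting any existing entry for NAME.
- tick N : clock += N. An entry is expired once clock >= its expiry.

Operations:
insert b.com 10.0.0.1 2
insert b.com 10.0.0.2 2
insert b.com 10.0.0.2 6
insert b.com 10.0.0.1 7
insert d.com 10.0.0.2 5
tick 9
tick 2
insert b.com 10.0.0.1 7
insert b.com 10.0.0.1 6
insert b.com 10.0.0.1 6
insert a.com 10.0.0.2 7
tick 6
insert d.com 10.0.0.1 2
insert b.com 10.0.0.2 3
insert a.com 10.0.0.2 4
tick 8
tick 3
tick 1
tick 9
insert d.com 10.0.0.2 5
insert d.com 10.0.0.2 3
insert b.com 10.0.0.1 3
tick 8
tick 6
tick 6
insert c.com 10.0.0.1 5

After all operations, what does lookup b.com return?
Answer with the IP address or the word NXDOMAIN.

Answer: NXDOMAIN

Derivation:
Op 1: insert b.com -> 10.0.0.1 (expiry=0+2=2). clock=0
Op 2: insert b.com -> 10.0.0.2 (expiry=0+2=2). clock=0
Op 3: insert b.com -> 10.0.0.2 (expiry=0+6=6). clock=0
Op 4: insert b.com -> 10.0.0.1 (expiry=0+7=7). clock=0
Op 5: insert d.com -> 10.0.0.2 (expiry=0+5=5). clock=0
Op 6: tick 9 -> clock=9. purged={b.com,d.com}
Op 7: tick 2 -> clock=11.
Op 8: insert b.com -> 10.0.0.1 (expiry=11+7=18). clock=11
Op 9: insert b.com -> 10.0.0.1 (expiry=11+6=17). clock=11
Op 10: insert b.com -> 10.0.0.1 (expiry=11+6=17). clock=11
Op 11: insert a.com -> 10.0.0.2 (expiry=11+7=18). clock=11
Op 12: tick 6 -> clock=17. purged={b.com}
Op 13: insert d.com -> 10.0.0.1 (expiry=17+2=19). clock=17
Op 14: insert b.com -> 10.0.0.2 (expiry=17+3=20). clock=17
Op 15: insert a.com -> 10.0.0.2 (expiry=17+4=21). clock=17
Op 16: tick 8 -> clock=25. purged={a.com,b.com,d.com}
Op 17: tick 3 -> clock=28.
Op 18: tick 1 -> clock=29.
Op 19: tick 9 -> clock=38.
Op 20: insert d.com -> 10.0.0.2 (expiry=38+5=43). clock=38
Op 21: insert d.com -> 10.0.0.2 (expiry=38+3=41). clock=38
Op 22: insert b.com -> 10.0.0.1 (expiry=38+3=41). clock=38
Op 23: tick 8 -> clock=46. purged={b.com,d.com}
Op 24: tick 6 -> clock=52.
Op 25: tick 6 -> clock=58.
Op 26: insert c.com -> 10.0.0.1 (expiry=58+5=63). clock=58
lookup b.com: not in cache (expired or never inserted)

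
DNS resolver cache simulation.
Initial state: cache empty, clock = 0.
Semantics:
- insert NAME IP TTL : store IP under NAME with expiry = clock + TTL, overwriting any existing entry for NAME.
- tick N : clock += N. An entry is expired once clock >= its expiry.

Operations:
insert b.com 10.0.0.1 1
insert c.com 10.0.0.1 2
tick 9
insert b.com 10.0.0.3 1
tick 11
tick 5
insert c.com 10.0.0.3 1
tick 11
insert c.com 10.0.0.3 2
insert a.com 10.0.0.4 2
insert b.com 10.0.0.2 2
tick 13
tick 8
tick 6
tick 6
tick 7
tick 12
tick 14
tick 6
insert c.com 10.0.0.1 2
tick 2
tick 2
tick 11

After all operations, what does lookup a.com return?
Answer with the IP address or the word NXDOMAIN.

Op 1: insert b.com -> 10.0.0.1 (expiry=0+1=1). clock=0
Op 2: insert c.com -> 10.0.0.1 (expiry=0+2=2). clock=0
Op 3: tick 9 -> clock=9. purged={b.com,c.com}
Op 4: insert b.com -> 10.0.0.3 (expiry=9+1=10). clock=9
Op 5: tick 11 -> clock=20. purged={b.com}
Op 6: tick 5 -> clock=25.
Op 7: insert c.com -> 10.0.0.3 (expiry=25+1=26). clock=25
Op 8: tick 11 -> clock=36. purged={c.com}
Op 9: insert c.com -> 10.0.0.3 (expiry=36+2=38). clock=36
Op 10: insert a.com -> 10.0.0.4 (expiry=36+2=38). clock=36
Op 11: insert b.com -> 10.0.0.2 (expiry=36+2=38). clock=36
Op 12: tick 13 -> clock=49. purged={a.com,b.com,c.com}
Op 13: tick 8 -> clock=57.
Op 14: tick 6 -> clock=63.
Op 15: tick 6 -> clock=69.
Op 16: tick 7 -> clock=76.
Op 17: tick 12 -> clock=88.
Op 18: tick 14 -> clock=102.
Op 19: tick 6 -> clock=108.
Op 20: insert c.com -> 10.0.0.1 (expiry=108+2=110). clock=108
Op 21: tick 2 -> clock=110. purged={c.com}
Op 22: tick 2 -> clock=112.
Op 23: tick 11 -> clock=123.
lookup a.com: not in cache (expired or never inserted)

Answer: NXDOMAIN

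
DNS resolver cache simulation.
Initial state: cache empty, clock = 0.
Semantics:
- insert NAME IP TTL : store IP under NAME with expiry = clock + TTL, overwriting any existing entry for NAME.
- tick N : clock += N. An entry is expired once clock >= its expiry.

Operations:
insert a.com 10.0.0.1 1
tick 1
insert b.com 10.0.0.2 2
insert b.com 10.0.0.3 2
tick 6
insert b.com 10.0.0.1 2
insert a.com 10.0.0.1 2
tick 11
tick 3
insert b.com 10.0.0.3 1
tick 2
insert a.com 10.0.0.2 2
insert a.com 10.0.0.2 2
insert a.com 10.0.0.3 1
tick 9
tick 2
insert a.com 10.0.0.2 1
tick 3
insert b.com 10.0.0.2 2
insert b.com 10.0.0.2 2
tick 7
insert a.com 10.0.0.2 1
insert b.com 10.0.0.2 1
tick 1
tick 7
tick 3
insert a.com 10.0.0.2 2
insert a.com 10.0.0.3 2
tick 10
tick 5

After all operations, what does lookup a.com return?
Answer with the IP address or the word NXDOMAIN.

Op 1: insert a.com -> 10.0.0.1 (expiry=0+1=1). clock=0
Op 2: tick 1 -> clock=1. purged={a.com}
Op 3: insert b.com -> 10.0.0.2 (expiry=1+2=3). clock=1
Op 4: insert b.com -> 10.0.0.3 (expiry=1+2=3). clock=1
Op 5: tick 6 -> clock=7. purged={b.com}
Op 6: insert b.com -> 10.0.0.1 (expiry=7+2=9). clock=7
Op 7: insert a.com -> 10.0.0.1 (expiry=7+2=9). clock=7
Op 8: tick 11 -> clock=18. purged={a.com,b.com}
Op 9: tick 3 -> clock=21.
Op 10: insert b.com -> 10.0.0.3 (expiry=21+1=22). clock=21
Op 11: tick 2 -> clock=23. purged={b.com}
Op 12: insert a.com -> 10.0.0.2 (expiry=23+2=25). clock=23
Op 13: insert a.com -> 10.0.0.2 (expiry=23+2=25). clock=23
Op 14: insert a.com -> 10.0.0.3 (expiry=23+1=24). clock=23
Op 15: tick 9 -> clock=32. purged={a.com}
Op 16: tick 2 -> clock=34.
Op 17: insert a.com -> 10.0.0.2 (expiry=34+1=35). clock=34
Op 18: tick 3 -> clock=37. purged={a.com}
Op 19: insert b.com -> 10.0.0.2 (expiry=37+2=39). clock=37
Op 20: insert b.com -> 10.0.0.2 (expiry=37+2=39). clock=37
Op 21: tick 7 -> clock=44. purged={b.com}
Op 22: insert a.com -> 10.0.0.2 (expiry=44+1=45). clock=44
Op 23: insert b.com -> 10.0.0.2 (expiry=44+1=45). clock=44
Op 24: tick 1 -> clock=45. purged={a.com,b.com}
Op 25: tick 7 -> clock=52.
Op 26: tick 3 -> clock=55.
Op 27: insert a.com -> 10.0.0.2 (expiry=55+2=57). clock=55
Op 28: insert a.com -> 10.0.0.3 (expiry=55+2=57). clock=55
Op 29: tick 10 -> clock=65. purged={a.com}
Op 30: tick 5 -> clock=70.
lookup a.com: not in cache (expired or never inserted)

Answer: NXDOMAIN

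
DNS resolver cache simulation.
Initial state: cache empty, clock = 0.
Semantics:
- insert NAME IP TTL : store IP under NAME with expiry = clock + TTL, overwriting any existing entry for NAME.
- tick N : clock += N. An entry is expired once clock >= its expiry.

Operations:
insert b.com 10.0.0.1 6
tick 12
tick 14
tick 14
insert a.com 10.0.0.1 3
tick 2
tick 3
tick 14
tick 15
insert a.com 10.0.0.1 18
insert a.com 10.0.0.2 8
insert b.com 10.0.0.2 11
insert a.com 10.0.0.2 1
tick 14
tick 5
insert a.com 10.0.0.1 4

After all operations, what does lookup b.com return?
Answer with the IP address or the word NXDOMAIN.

Op 1: insert b.com -> 10.0.0.1 (expiry=0+6=6). clock=0
Op 2: tick 12 -> clock=12. purged={b.com}
Op 3: tick 14 -> clock=26.
Op 4: tick 14 -> clock=40.
Op 5: insert a.com -> 10.0.0.1 (expiry=40+3=43). clock=40
Op 6: tick 2 -> clock=42.
Op 7: tick 3 -> clock=45. purged={a.com}
Op 8: tick 14 -> clock=59.
Op 9: tick 15 -> clock=74.
Op 10: insert a.com -> 10.0.0.1 (expiry=74+18=92). clock=74
Op 11: insert a.com -> 10.0.0.2 (expiry=74+8=82). clock=74
Op 12: insert b.com -> 10.0.0.2 (expiry=74+11=85). clock=74
Op 13: insert a.com -> 10.0.0.2 (expiry=74+1=75). clock=74
Op 14: tick 14 -> clock=88. purged={a.com,b.com}
Op 15: tick 5 -> clock=93.
Op 16: insert a.com -> 10.0.0.1 (expiry=93+4=97). clock=93
lookup b.com: not in cache (expired or never inserted)

Answer: NXDOMAIN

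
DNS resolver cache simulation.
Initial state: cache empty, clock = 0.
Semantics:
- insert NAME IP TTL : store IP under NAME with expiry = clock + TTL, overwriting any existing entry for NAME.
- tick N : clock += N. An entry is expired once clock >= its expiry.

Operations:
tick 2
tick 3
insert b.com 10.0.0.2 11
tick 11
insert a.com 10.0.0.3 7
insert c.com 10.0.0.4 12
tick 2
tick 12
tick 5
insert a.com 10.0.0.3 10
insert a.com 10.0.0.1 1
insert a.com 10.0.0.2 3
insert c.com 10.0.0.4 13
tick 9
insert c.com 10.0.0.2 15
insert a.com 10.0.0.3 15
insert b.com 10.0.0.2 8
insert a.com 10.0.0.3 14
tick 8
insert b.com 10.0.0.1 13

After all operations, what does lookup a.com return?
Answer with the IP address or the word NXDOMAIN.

Op 1: tick 2 -> clock=2.
Op 2: tick 3 -> clock=5.
Op 3: insert b.com -> 10.0.0.2 (expiry=5+11=16). clock=5
Op 4: tick 11 -> clock=16. purged={b.com}
Op 5: insert a.com -> 10.0.0.3 (expiry=16+7=23). clock=16
Op 6: insert c.com -> 10.0.0.4 (expiry=16+12=28). clock=16
Op 7: tick 2 -> clock=18.
Op 8: tick 12 -> clock=30. purged={a.com,c.com}
Op 9: tick 5 -> clock=35.
Op 10: insert a.com -> 10.0.0.3 (expiry=35+10=45). clock=35
Op 11: insert a.com -> 10.0.0.1 (expiry=35+1=36). clock=35
Op 12: insert a.com -> 10.0.0.2 (expiry=35+3=38). clock=35
Op 13: insert c.com -> 10.0.0.4 (expiry=35+13=48). clock=35
Op 14: tick 9 -> clock=44. purged={a.com}
Op 15: insert c.com -> 10.0.0.2 (expiry=44+15=59). clock=44
Op 16: insert a.com -> 10.0.0.3 (expiry=44+15=59). clock=44
Op 17: insert b.com -> 10.0.0.2 (expiry=44+8=52). clock=44
Op 18: insert a.com -> 10.0.0.3 (expiry=44+14=58). clock=44
Op 19: tick 8 -> clock=52. purged={b.com}
Op 20: insert b.com -> 10.0.0.1 (expiry=52+13=65). clock=52
lookup a.com: present, ip=10.0.0.3 expiry=58 > clock=52

Answer: 10.0.0.3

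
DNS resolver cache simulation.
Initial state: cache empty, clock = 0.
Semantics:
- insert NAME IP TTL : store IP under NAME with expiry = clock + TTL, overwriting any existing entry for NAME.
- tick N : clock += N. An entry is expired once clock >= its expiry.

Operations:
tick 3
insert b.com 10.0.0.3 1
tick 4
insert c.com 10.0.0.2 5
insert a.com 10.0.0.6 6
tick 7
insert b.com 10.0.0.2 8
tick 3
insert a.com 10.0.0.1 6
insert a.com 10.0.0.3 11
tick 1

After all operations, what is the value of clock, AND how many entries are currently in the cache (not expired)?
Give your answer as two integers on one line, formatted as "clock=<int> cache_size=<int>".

Op 1: tick 3 -> clock=3.
Op 2: insert b.com -> 10.0.0.3 (expiry=3+1=4). clock=3
Op 3: tick 4 -> clock=7. purged={b.com}
Op 4: insert c.com -> 10.0.0.2 (expiry=7+5=12). clock=7
Op 5: insert a.com -> 10.0.0.6 (expiry=7+6=13). clock=7
Op 6: tick 7 -> clock=14. purged={a.com,c.com}
Op 7: insert b.com -> 10.0.0.2 (expiry=14+8=22). clock=14
Op 8: tick 3 -> clock=17.
Op 9: insert a.com -> 10.0.0.1 (expiry=17+6=23). clock=17
Op 10: insert a.com -> 10.0.0.3 (expiry=17+11=28). clock=17
Op 11: tick 1 -> clock=18.
Final clock = 18
Final cache (unexpired): {a.com,b.com} -> size=2

Answer: clock=18 cache_size=2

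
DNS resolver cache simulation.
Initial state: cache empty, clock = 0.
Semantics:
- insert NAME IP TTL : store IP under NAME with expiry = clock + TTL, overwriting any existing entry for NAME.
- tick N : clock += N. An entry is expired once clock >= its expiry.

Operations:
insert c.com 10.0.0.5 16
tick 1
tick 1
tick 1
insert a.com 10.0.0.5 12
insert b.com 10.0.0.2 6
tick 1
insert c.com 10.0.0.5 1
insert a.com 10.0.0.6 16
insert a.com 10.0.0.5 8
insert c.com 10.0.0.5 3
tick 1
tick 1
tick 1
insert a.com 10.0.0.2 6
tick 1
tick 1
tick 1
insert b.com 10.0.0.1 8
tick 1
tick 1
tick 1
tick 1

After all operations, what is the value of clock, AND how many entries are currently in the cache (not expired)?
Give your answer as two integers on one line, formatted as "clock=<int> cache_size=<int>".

Answer: clock=14 cache_size=1

Derivation:
Op 1: insert c.com -> 10.0.0.5 (expiry=0+16=16). clock=0
Op 2: tick 1 -> clock=1.
Op 3: tick 1 -> clock=2.
Op 4: tick 1 -> clock=3.
Op 5: insert a.com -> 10.0.0.5 (expiry=3+12=15). clock=3
Op 6: insert b.com -> 10.0.0.2 (expiry=3+6=9). clock=3
Op 7: tick 1 -> clock=4.
Op 8: insert c.com -> 10.0.0.5 (expiry=4+1=5). clock=4
Op 9: insert a.com -> 10.0.0.6 (expiry=4+16=20). clock=4
Op 10: insert a.com -> 10.0.0.5 (expiry=4+8=12). clock=4
Op 11: insert c.com -> 10.0.0.5 (expiry=4+3=7). clock=4
Op 12: tick 1 -> clock=5.
Op 13: tick 1 -> clock=6.
Op 14: tick 1 -> clock=7. purged={c.com}
Op 15: insert a.com -> 10.0.0.2 (expiry=7+6=13). clock=7
Op 16: tick 1 -> clock=8.
Op 17: tick 1 -> clock=9. purged={b.com}
Op 18: tick 1 -> clock=10.
Op 19: insert b.com -> 10.0.0.1 (expiry=10+8=18). clock=10
Op 20: tick 1 -> clock=11.
Op 21: tick 1 -> clock=12.
Op 22: tick 1 -> clock=13. purged={a.com}
Op 23: tick 1 -> clock=14.
Final clock = 14
Final cache (unexpired): {b.com} -> size=1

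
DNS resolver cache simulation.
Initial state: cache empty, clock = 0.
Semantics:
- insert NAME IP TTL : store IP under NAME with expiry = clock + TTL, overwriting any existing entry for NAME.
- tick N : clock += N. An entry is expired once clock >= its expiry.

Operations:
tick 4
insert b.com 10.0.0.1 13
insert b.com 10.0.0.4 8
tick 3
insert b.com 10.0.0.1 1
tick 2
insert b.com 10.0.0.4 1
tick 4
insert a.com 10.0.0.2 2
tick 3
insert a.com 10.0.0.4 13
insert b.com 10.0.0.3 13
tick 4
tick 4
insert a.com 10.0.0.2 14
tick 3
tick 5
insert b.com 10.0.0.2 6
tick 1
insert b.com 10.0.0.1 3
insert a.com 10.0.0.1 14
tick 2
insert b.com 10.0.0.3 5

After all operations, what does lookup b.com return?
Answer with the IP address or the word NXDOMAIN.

Answer: 10.0.0.3

Derivation:
Op 1: tick 4 -> clock=4.
Op 2: insert b.com -> 10.0.0.1 (expiry=4+13=17). clock=4
Op 3: insert b.com -> 10.0.0.4 (expiry=4+8=12). clock=4
Op 4: tick 3 -> clock=7.
Op 5: insert b.com -> 10.0.0.1 (expiry=7+1=8). clock=7
Op 6: tick 2 -> clock=9. purged={b.com}
Op 7: insert b.com -> 10.0.0.4 (expiry=9+1=10). clock=9
Op 8: tick 4 -> clock=13. purged={b.com}
Op 9: insert a.com -> 10.0.0.2 (expiry=13+2=15). clock=13
Op 10: tick 3 -> clock=16. purged={a.com}
Op 11: insert a.com -> 10.0.0.4 (expiry=16+13=29). clock=16
Op 12: insert b.com -> 10.0.0.3 (expiry=16+13=29). clock=16
Op 13: tick 4 -> clock=20.
Op 14: tick 4 -> clock=24.
Op 15: insert a.com -> 10.0.0.2 (expiry=24+14=38). clock=24
Op 16: tick 3 -> clock=27.
Op 17: tick 5 -> clock=32. purged={b.com}
Op 18: insert b.com -> 10.0.0.2 (expiry=32+6=38). clock=32
Op 19: tick 1 -> clock=33.
Op 20: insert b.com -> 10.0.0.1 (expiry=33+3=36). clock=33
Op 21: insert a.com -> 10.0.0.1 (expiry=33+14=47). clock=33
Op 22: tick 2 -> clock=35.
Op 23: insert b.com -> 10.0.0.3 (expiry=35+5=40). clock=35
lookup b.com: present, ip=10.0.0.3 expiry=40 > clock=35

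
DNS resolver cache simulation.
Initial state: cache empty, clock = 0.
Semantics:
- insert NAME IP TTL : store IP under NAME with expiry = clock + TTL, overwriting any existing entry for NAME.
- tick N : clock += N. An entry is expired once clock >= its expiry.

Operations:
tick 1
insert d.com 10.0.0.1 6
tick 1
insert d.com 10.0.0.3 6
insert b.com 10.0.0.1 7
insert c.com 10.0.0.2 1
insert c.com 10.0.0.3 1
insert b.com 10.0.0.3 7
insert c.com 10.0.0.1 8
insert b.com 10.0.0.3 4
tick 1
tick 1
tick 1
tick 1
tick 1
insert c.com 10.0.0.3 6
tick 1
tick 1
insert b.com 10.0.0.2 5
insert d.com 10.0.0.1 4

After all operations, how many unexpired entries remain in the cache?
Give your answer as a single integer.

Op 1: tick 1 -> clock=1.
Op 2: insert d.com -> 10.0.0.1 (expiry=1+6=7). clock=1
Op 3: tick 1 -> clock=2.
Op 4: insert d.com -> 10.0.0.3 (expiry=2+6=8). clock=2
Op 5: insert b.com -> 10.0.0.1 (expiry=2+7=9). clock=2
Op 6: insert c.com -> 10.0.0.2 (expiry=2+1=3). clock=2
Op 7: insert c.com -> 10.0.0.3 (expiry=2+1=3). clock=2
Op 8: insert b.com -> 10.0.0.3 (expiry=2+7=9). clock=2
Op 9: insert c.com -> 10.0.0.1 (expiry=2+8=10). clock=2
Op 10: insert b.com -> 10.0.0.3 (expiry=2+4=6). clock=2
Op 11: tick 1 -> clock=3.
Op 12: tick 1 -> clock=4.
Op 13: tick 1 -> clock=5.
Op 14: tick 1 -> clock=6. purged={b.com}
Op 15: tick 1 -> clock=7.
Op 16: insert c.com -> 10.0.0.3 (expiry=7+6=13). clock=7
Op 17: tick 1 -> clock=8. purged={d.com}
Op 18: tick 1 -> clock=9.
Op 19: insert b.com -> 10.0.0.2 (expiry=9+5=14). clock=9
Op 20: insert d.com -> 10.0.0.1 (expiry=9+4=13). clock=9
Final cache (unexpired): {b.com,c.com,d.com} -> size=3

Answer: 3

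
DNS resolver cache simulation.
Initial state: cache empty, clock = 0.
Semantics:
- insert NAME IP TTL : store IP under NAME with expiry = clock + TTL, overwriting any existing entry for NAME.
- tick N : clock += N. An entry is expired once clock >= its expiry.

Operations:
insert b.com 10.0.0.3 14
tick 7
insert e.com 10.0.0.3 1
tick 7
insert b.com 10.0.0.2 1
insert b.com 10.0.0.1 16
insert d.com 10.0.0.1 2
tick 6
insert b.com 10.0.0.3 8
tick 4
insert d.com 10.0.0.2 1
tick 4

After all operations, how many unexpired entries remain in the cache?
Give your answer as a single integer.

Op 1: insert b.com -> 10.0.0.3 (expiry=0+14=14). clock=0
Op 2: tick 7 -> clock=7.
Op 3: insert e.com -> 10.0.0.3 (expiry=7+1=8). clock=7
Op 4: tick 7 -> clock=14. purged={b.com,e.com}
Op 5: insert b.com -> 10.0.0.2 (expiry=14+1=15). clock=14
Op 6: insert b.com -> 10.0.0.1 (expiry=14+16=30). clock=14
Op 7: insert d.com -> 10.0.0.1 (expiry=14+2=16). clock=14
Op 8: tick 6 -> clock=20. purged={d.com}
Op 9: insert b.com -> 10.0.0.3 (expiry=20+8=28). clock=20
Op 10: tick 4 -> clock=24.
Op 11: insert d.com -> 10.0.0.2 (expiry=24+1=25). clock=24
Op 12: tick 4 -> clock=28. purged={b.com,d.com}
Final cache (unexpired): {} -> size=0

Answer: 0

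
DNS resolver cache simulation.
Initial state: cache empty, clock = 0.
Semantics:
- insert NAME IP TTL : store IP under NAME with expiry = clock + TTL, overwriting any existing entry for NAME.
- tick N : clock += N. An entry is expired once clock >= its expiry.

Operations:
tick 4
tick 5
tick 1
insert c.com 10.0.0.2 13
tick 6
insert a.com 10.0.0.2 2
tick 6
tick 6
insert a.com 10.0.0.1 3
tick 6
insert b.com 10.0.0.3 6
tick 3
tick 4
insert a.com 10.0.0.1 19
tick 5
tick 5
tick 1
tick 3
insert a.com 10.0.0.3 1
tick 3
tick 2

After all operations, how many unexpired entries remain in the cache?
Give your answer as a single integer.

Op 1: tick 4 -> clock=4.
Op 2: tick 5 -> clock=9.
Op 3: tick 1 -> clock=10.
Op 4: insert c.com -> 10.0.0.2 (expiry=10+13=23). clock=10
Op 5: tick 6 -> clock=16.
Op 6: insert a.com -> 10.0.0.2 (expiry=16+2=18). clock=16
Op 7: tick 6 -> clock=22. purged={a.com}
Op 8: tick 6 -> clock=28. purged={c.com}
Op 9: insert a.com -> 10.0.0.1 (expiry=28+3=31). clock=28
Op 10: tick 6 -> clock=34. purged={a.com}
Op 11: insert b.com -> 10.0.0.3 (expiry=34+6=40). clock=34
Op 12: tick 3 -> clock=37.
Op 13: tick 4 -> clock=41. purged={b.com}
Op 14: insert a.com -> 10.0.0.1 (expiry=41+19=60). clock=41
Op 15: tick 5 -> clock=46.
Op 16: tick 5 -> clock=51.
Op 17: tick 1 -> clock=52.
Op 18: tick 3 -> clock=55.
Op 19: insert a.com -> 10.0.0.3 (expiry=55+1=56). clock=55
Op 20: tick 3 -> clock=58. purged={a.com}
Op 21: tick 2 -> clock=60.
Final cache (unexpired): {} -> size=0

Answer: 0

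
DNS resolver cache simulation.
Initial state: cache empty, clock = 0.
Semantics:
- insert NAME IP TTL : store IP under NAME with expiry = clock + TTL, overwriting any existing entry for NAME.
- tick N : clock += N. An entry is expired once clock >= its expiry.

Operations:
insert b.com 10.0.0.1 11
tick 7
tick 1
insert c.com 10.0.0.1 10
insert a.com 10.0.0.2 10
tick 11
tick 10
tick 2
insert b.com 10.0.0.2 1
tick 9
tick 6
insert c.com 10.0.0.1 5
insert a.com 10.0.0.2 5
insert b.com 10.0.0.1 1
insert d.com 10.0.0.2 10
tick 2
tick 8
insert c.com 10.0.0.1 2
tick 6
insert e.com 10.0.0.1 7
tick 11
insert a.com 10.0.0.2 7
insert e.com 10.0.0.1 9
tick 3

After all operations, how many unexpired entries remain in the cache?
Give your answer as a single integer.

Answer: 2

Derivation:
Op 1: insert b.com -> 10.0.0.1 (expiry=0+11=11). clock=0
Op 2: tick 7 -> clock=7.
Op 3: tick 1 -> clock=8.
Op 4: insert c.com -> 10.0.0.1 (expiry=8+10=18). clock=8
Op 5: insert a.com -> 10.0.0.2 (expiry=8+10=18). clock=8
Op 6: tick 11 -> clock=19. purged={a.com,b.com,c.com}
Op 7: tick 10 -> clock=29.
Op 8: tick 2 -> clock=31.
Op 9: insert b.com -> 10.0.0.2 (expiry=31+1=32). clock=31
Op 10: tick 9 -> clock=40. purged={b.com}
Op 11: tick 6 -> clock=46.
Op 12: insert c.com -> 10.0.0.1 (expiry=46+5=51). clock=46
Op 13: insert a.com -> 10.0.0.2 (expiry=46+5=51). clock=46
Op 14: insert b.com -> 10.0.0.1 (expiry=46+1=47). clock=46
Op 15: insert d.com -> 10.0.0.2 (expiry=46+10=56). clock=46
Op 16: tick 2 -> clock=48. purged={b.com}
Op 17: tick 8 -> clock=56. purged={a.com,c.com,d.com}
Op 18: insert c.com -> 10.0.0.1 (expiry=56+2=58). clock=56
Op 19: tick 6 -> clock=62. purged={c.com}
Op 20: insert e.com -> 10.0.0.1 (expiry=62+7=69). clock=62
Op 21: tick 11 -> clock=73. purged={e.com}
Op 22: insert a.com -> 10.0.0.2 (expiry=73+7=80). clock=73
Op 23: insert e.com -> 10.0.0.1 (expiry=73+9=82). clock=73
Op 24: tick 3 -> clock=76.
Final cache (unexpired): {a.com,e.com} -> size=2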